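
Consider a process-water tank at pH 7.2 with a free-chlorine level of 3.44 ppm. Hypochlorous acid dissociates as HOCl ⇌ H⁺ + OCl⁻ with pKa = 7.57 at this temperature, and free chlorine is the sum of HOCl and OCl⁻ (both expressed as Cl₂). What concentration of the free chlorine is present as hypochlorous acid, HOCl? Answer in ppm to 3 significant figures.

2.41 ppm

[OCl⁻]/[HOCl] = 10^(pH − pKa) = 10^(7.2 − 7.57) = 10^-0.37 = 0.4266.
Fraction as HOCl = 1 / (1 + 0.4266) = 0.701.
HOCl = 0.701 × 3.44 ppm = 2.411 ppm.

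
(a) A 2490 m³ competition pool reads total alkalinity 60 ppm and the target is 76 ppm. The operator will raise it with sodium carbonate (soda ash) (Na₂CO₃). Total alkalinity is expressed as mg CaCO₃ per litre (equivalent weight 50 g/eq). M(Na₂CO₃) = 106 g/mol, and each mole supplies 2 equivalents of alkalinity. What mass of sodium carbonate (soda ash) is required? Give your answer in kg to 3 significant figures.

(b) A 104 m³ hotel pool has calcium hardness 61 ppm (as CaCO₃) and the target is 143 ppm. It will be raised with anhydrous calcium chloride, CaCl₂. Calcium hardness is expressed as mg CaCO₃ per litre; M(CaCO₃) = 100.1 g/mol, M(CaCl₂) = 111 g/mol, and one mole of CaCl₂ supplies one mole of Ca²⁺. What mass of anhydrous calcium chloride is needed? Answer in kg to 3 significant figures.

(a) 42.2 kg; (b) 9.46 kg

(a) Volume: 2490 m³ = 2,490,000 L.
(a) Alkalinity to add: (76 − 60) = 16 mg/L as CaCO₃ × 2,490,000 L = 39,840 g as CaCO₃.
(a) Equivalents: 39,840 g ÷ 50 g/eq = 796.8 eq.
(a) Each mole of Na₂CO₃ supplies 2 eq, so 796.8 / 2 = 398.4 mol.
(a) Mass: 398.4 mol × 106 g/mol = 42,230 g.

(b) Volume: 104 m³ = 104,000 L.
(b) Hardness to add: (143 − 61) = 82 mg/L as CaCO₃ × 104,000 L = 8528 g as CaCO₃.
(b) Moles of Ca²⁺ (1 mol Ca²⁺ ≡ 1 mol CaCO₃): 8528 / 100.1 g/mol = 85.19 mol.
(b) Mass of CaCl₂: 85.19 × 111 = 9457 g.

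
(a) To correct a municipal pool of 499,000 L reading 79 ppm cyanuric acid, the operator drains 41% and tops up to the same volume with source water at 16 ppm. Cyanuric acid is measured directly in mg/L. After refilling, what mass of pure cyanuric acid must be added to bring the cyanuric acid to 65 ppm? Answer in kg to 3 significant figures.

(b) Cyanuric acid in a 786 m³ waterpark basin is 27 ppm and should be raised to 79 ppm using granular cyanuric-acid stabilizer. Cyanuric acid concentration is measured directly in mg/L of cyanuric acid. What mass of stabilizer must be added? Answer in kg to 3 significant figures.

(a) After draining 41% and refilling: 79 × 0.59 + 16 × 0.41 = 53.17 ppm.
(a) Deficit to target: 65 − 53.17 = 11.83 mg/L.
(a) Mass: 11.83 mg/L × 499,000 L = 5903 g cyanuric acid.

(b) Volume: 786 m³ = 786,000 L.
(b) CYA to add: (79 − 27) = 52 mg/L × 786,000 L = 40,870 g cyanuric acid.

(a) 5.90 kg; (b) 40.9 kg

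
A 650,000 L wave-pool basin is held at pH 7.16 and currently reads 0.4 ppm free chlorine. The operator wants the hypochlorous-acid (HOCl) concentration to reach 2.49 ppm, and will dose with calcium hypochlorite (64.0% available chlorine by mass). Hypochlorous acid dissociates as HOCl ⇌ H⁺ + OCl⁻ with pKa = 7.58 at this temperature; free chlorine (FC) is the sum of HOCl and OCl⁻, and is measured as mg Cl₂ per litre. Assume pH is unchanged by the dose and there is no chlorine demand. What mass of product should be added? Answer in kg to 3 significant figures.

[OCl⁻]/[HOCl] = 10^(pH − pKa) = 10^(7.16 − 7.58) = 0.3802; fraction as HOCl = 1/(1 + 0.3802) = 0.7245.
Free chlorine required for 2.49 ppm HOCl: 2.49 / 0.7245 = 3.437 ppm.
FC to add: 3.437 − 0.4 = 3.037 mg/L as Cl₂.
Cl₂ equivalent: 3.037 mg/L × 650,000 L = 1974 g.
Product at 64.0% available Cl: 1974 / 0.64 = 3084 g.

3.08 kg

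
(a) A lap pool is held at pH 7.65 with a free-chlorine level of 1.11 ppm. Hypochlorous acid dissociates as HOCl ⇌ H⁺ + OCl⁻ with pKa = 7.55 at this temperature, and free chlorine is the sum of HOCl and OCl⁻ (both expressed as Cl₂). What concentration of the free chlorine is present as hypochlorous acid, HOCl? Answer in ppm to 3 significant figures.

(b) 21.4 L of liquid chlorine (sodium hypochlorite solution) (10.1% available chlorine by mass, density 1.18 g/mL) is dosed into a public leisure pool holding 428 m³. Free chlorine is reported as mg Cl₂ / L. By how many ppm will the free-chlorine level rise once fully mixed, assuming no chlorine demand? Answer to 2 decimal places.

(a) [OCl⁻]/[HOCl] = 10^(pH − pKa) = 10^(7.65 − 7.55) = 10^0.10 = 1.259.
(a) Fraction as HOCl = 1 / (1 + 1.259) = 0.4427.
(a) HOCl = 0.4427 × 1.11 ppm = 0.4914 ppm.

(b) Volume: 428 m³ = 428,000 L.
(b) Mass of solution: 21.4 L × 1000 mL/L × 1.18 g/mL = 25,250 g.
(b) Available chlorine delivered: 25,250 g × 0.101 = 2550 g as Cl₂.
(b) Concentration rise: 2550 g / 428,000 L = 5.959 mg/L = 5.96 ppm.

(a) 0.491 ppm; (b) 5.96 ppm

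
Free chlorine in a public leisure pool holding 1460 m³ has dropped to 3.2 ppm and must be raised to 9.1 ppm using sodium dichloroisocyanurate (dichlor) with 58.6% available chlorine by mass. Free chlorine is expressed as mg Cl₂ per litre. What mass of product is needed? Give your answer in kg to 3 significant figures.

Volume: 1460 m³ = 1,460,000 L.
Chlorine deficit: 9.1 − 3.2 = 5.9 ppm = 5.9 mg/L as Cl₂.
Cl₂ equivalent needed: 5.9 mg/L × 1,460,000 L = 8,614,000 mg = 8614 g.
Product at 58.6% available chlorine: 8614 / 0.586 = 14,700 g.

14.7 kg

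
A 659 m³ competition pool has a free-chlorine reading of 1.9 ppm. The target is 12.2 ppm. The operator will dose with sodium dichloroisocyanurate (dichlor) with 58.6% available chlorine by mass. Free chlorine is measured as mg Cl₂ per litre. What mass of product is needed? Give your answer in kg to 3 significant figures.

11.6 kg

Volume: 659 m³ = 659,000 L.
Chlorine deficit: 12.2 − 1.9 = 10.3 ppm = 10.3 mg/L as Cl₂.
Cl₂ equivalent needed: 10.3 mg/L × 659,000 L = 6,788,000 mg = 6788 g.
Product at 58.6% available chlorine: 6788 / 0.586 = 11,580 g.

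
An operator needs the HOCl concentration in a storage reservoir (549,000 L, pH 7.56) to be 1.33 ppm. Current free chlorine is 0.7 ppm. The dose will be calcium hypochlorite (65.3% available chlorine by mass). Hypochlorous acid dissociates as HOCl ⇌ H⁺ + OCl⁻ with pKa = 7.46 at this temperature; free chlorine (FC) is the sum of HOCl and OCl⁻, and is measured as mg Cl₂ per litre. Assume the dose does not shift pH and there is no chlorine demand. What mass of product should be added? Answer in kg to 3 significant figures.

1.94 kg

[OCl⁻]/[HOCl] = 10^(pH − pKa) = 10^(7.56 − 7.46) = 1.259; fraction as HOCl = 1/(1 + 1.259) = 0.4427.
Free chlorine required for 1.33 ppm HOCl: 1.33 / 0.4427 = 3.004 ppm.
FC to add: 3.004 − 0.7 = 2.304 mg/L as Cl₂.
Cl₂ equivalent: 2.304 mg/L × 549,000 L = 1265 g.
Product at 65.3% available Cl: 1265 / 0.653 = 1937 g.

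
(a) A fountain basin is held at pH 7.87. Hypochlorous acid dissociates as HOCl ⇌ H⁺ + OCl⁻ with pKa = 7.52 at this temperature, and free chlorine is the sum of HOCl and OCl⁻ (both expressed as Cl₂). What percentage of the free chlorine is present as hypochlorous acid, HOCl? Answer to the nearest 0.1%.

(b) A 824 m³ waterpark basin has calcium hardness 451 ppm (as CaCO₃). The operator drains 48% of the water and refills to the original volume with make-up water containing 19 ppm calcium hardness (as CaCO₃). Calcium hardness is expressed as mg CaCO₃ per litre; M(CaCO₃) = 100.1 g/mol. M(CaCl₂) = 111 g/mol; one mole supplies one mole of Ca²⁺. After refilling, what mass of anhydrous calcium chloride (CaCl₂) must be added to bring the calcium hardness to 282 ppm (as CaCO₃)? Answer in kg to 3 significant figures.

(a) 30.9%; (b) 35.1 kg

(a) [OCl⁻]/[HOCl] = 10^(pH − pKa) = 10^(7.87 − 7.52) = 10^0.35 = 2.239.
(a) Fraction as HOCl = 1 / (1 + 2.239) = 0.3088.

(b) Volume: 824 m³ = 824,000 L.
(b) After draining 48% and refilling: 451 × 0.52 + 19 × 0.48 = 243.64 ppm.
(b) Deficit to target: 282 − 243.64 = 38.36 mg/L.
(b) As CaCO₃: 38.36 mg/L × 824,000 L = 31,610 g; ÷ 100.1 = 315.8 mol Ca²⁺.
(b) Mass: 315.8 × 111 = 35,050 g.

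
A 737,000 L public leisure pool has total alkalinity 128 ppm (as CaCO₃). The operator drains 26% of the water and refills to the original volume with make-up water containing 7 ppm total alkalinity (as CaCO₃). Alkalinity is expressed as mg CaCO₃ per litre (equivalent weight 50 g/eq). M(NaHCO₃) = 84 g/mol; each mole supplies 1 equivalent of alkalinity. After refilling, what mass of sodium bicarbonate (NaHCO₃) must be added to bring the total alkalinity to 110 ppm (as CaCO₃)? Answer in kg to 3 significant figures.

After draining 26% and refilling: 128 × 0.74 + 7 × 0.26 = 96.54 ppm.
Deficit to target: 110 − 96.54 = 13.46 mg/L.
As CaCO₃: 13.46 mg/L × 737,000 L = 9920 g; ÷ 50 g/eq ÷ 1 = 198.4 mol NaHCO₃.
Mass: 198.4 × 84 = 16,670 g.

16.7 kg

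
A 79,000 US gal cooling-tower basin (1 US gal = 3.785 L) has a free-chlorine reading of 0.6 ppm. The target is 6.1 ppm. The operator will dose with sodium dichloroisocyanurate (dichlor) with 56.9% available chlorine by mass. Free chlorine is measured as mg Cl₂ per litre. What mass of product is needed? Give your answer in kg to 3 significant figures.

2.89 kg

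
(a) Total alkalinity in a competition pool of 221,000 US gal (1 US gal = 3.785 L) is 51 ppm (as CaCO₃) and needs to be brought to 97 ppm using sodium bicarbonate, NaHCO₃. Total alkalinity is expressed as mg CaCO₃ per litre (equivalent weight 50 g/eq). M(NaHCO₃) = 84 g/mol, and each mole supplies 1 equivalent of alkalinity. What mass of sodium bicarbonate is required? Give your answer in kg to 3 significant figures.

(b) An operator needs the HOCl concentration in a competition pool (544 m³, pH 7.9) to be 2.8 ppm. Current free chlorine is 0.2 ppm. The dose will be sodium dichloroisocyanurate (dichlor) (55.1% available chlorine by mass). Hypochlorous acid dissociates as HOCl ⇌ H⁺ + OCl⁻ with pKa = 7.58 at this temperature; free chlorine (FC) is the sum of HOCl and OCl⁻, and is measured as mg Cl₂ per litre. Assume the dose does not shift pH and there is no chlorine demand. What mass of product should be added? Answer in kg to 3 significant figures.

(a) Volume: 221,000 US gal × 3.785 L/gal = 836,485 L.
(a) Alkalinity to add: (97 − 51) = 46 mg/L as CaCO₃ × 836,485 L = 38,480 g as CaCO₃.
(a) Equivalents: 38,480 g ÷ 50 g/eq = 769.6 eq.
(a) NaHCO₃ supplies 1 eq per mole → 769.6 mol.
(a) Mass: 769.6 mol × 84 g/mol = 64,640 g.

(b) Volume: 544 m³ = 544,000 L.
(b) [OCl⁻]/[HOCl] = 10^(pH − pKa) = 10^(7.9 − 7.58) = 2.089; fraction as HOCl = 1/(1 + 2.089) = 0.3237.
(b) Free chlorine required for 2.8 ppm HOCl: 2.8 / 0.3237 = 8.65 ppm.
(b) FC to add: 8.65 − 0.2 = 8.45 mg/L as Cl₂.
(b) Cl₂ equivalent: 8.45 mg/L × 544,000 L = 4597 g.
(b) Product at 55.1% available Cl: 4597 / 0.551 = 8343 g.

(a) 64.6 kg; (b) 8.34 kg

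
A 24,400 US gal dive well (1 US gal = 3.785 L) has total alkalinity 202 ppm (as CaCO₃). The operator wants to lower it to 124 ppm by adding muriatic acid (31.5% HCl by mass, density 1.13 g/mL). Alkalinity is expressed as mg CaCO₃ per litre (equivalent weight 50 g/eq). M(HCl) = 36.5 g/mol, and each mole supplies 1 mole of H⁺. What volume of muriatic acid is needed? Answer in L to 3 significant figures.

14.8 L

Volume: 24,400 US gal × 3.785 L/gal = 92,354 L.
Alkalinity to neutralize: (202 − 124) = 78 mg/L as CaCO₃ × 92,354 L = 7204 g as CaCO₃.
Equivalents of H⁺ required: 7204 ÷ 50 g/eq = 144.1 eq = 144.1 mol HCl.
Mass of HCl: 144.1 × 36.5 = 5259 g.
Mass of 31.5% solution: 5259 / 0.315 = 16,690 g.
Volume: 16,690 g ÷ 1.13 g/mL = 14,770 mL.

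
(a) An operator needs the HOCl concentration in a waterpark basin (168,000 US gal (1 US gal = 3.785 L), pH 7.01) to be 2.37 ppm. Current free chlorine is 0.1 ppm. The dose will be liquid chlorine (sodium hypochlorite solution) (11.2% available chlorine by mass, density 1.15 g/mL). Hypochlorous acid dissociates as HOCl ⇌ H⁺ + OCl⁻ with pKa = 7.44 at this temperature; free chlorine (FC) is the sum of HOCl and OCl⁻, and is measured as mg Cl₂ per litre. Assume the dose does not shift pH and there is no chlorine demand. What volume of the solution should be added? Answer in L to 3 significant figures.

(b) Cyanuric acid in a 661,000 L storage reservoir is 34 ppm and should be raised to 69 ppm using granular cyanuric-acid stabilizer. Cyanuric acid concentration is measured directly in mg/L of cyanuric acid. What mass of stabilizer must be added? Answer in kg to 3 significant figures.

(a) 15.6 L; (b) 23.1 kg

(a) Volume: 168,000 US gal × 3.785 L/gal = 635,880 L.
(a) [OCl⁻]/[HOCl] = 10^(pH − pKa) = 10^(7.01 − 7.44) = 0.3715; fraction as HOCl = 1/(1 + 0.3715) = 0.7291.
(a) Free chlorine required for 2.37 ppm HOCl: 2.37 / 0.7291 = 3.251 ppm.
(a) FC to add: 3.251 − 0.1 = 3.151 mg/L as Cl₂.
(a) Cl₂ equivalent: 3.151 mg/L × 635,880 L = 2003 g.
(a) Product at 11.2% available Cl: 2003 / 0.112 = 17,890 g.
(a) Volume: 17,890 g ÷ 1.15 g/mL = 15,550 mL.

(b) CYA to add: (69 − 34) = 35 mg/L × 661,000 L = 23,140 g cyanuric acid.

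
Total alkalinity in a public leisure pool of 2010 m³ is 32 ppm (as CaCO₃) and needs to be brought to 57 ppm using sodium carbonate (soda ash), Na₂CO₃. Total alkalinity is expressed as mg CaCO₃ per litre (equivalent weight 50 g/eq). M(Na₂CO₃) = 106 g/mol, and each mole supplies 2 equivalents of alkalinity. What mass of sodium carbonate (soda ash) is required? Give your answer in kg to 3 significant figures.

Volume: 2010 m³ = 2,010,000 L.
Alkalinity to add: (57 − 32) = 25 mg/L as CaCO₃ × 2,010,000 L = 50,250 g as CaCO₃.
Equivalents: 50,250 g ÷ 50 g/eq = 1005 eq.
Each mole of Na₂CO₃ supplies 2 eq, so 1005 / 2 = 502.5 mol.
Mass: 502.5 mol × 106 g/mol = 53,260 g.

53.3 kg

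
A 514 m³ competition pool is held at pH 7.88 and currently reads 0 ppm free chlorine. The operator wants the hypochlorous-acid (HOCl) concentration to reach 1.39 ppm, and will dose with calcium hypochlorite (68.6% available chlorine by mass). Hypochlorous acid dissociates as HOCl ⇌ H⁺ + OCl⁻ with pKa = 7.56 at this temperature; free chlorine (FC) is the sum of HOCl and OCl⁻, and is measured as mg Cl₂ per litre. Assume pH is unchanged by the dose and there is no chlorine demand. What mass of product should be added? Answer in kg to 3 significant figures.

Volume: 514 m³ = 514,000 L.
[OCl⁻]/[HOCl] = 10^(pH − pKa) = 10^(7.88 − 7.56) = 2.089; fraction as HOCl = 1/(1 + 2.089) = 0.3237.
Free chlorine required for 1.39 ppm HOCl: 1.39 / 0.3237 = 4.294 ppm.
FC to add: 4.294 − 0 = 4.294 mg/L as Cl₂.
Cl₂ equivalent: 4.294 mg/L × 514,000 L = 2207 g.
Product at 68.6% available Cl: 2207 / 0.686 = 3217 g.

3.22 kg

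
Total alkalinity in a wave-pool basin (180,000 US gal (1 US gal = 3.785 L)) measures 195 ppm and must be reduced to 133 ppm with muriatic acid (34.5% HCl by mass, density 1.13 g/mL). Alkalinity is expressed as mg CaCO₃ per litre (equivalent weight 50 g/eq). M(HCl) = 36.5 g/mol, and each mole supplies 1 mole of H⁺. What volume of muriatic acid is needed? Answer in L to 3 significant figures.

Volume: 180,000 US gal × 3.785 L/gal = 681,300 L.
Alkalinity to neutralize: (195 − 133) = 62 mg/L as CaCO₃ × 681,300 L = 42,240 g as CaCO₃.
Equivalents of H⁺ required: 42,240 ÷ 50 g/eq = 844.8 eq = 844.8 mol HCl.
Mass of HCl: 844.8 × 36.5 = 30,840 g.
Mass of 34.5% solution: 30,840 / 0.345 = 89,380 g.
Volume: 89,380 g ÷ 1.13 g/mL = 79,100 mL.

79.1 L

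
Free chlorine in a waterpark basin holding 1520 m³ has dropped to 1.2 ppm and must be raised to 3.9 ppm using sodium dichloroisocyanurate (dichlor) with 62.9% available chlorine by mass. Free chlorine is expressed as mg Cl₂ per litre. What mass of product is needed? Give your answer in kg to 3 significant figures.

6.52 kg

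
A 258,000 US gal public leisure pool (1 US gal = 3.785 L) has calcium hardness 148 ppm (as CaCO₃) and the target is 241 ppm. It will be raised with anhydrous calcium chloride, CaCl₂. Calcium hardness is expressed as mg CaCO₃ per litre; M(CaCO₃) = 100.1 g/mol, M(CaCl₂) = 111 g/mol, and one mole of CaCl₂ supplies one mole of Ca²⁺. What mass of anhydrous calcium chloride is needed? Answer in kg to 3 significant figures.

Volume: 258,000 US gal × 3.785 L/gal = 976,530 L.
Hardness to add: (241 − 148) = 93 mg/L as CaCO₃ × 976,530 L = 90,820 g as CaCO₃.
Moles of Ca²⁺ (1 mol Ca²⁺ ≡ 1 mol CaCO₃): 90,820 / 100.1 g/mol = 907.3 mol.
Mass of CaCl₂: 907.3 × 111 = 100,700 g.

101 kg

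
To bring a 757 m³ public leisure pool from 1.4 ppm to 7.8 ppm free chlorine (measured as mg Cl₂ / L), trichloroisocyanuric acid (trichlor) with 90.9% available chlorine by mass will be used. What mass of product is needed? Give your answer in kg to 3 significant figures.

5.33 kg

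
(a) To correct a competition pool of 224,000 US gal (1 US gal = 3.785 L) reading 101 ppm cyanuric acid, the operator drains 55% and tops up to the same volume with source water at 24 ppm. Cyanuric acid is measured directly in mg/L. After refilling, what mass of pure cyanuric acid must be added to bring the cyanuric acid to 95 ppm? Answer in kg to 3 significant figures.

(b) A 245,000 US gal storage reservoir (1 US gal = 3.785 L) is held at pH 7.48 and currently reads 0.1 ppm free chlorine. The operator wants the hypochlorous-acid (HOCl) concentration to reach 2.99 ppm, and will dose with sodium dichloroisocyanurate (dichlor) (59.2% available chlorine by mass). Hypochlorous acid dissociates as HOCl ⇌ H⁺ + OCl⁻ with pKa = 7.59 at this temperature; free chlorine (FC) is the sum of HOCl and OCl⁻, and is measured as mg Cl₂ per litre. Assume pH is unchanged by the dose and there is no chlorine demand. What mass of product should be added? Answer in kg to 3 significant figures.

(a) 30.8 kg; (b) 8.16 kg

(a) Volume: 224,000 US gal × 3.785 L/gal = 847,840 L.
(a) After draining 55% and refilling: 101 × 0.45 + 24 × 0.55 = 58.65 ppm.
(a) Deficit to target: 95 − 58.65 = 36.35 mg/L.
(a) Mass: 36.35 mg/L × 847,840 L = 30,820 g cyanuric acid.

(b) Volume: 245,000 US gal × 3.785 L/gal = 927,325 L.
(b) [OCl⁻]/[HOCl] = 10^(pH − pKa) = 10^(7.48 − 7.59) = 0.7762; fraction as HOCl = 1/(1 + 0.7762) = 0.563.
(b) Free chlorine required for 2.99 ppm HOCl: 2.99 / 0.563 = 5.311 ppm.
(b) FC to add: 5.311 − 0.1 = 5.211 mg/L as Cl₂.
(b) Cl₂ equivalent: 5.211 mg/L × 927,325 L = 4832 g.
(b) Product at 59.2% available Cl: 4832 / 0.592 = 8163 g.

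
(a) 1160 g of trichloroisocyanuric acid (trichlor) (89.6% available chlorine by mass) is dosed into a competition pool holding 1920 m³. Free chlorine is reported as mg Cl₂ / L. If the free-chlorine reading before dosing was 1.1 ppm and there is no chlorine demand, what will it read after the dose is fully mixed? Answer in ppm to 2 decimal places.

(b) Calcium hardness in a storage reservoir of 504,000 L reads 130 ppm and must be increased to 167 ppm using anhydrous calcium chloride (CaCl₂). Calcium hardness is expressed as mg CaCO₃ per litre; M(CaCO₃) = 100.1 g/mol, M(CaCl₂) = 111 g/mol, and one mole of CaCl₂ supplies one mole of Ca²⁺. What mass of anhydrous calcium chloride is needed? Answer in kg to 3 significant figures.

(a) 1.64 ppm; (b) 20.7 kg

(a) Volume: 1920 m³ = 1,920,000 L.
(a) Available chlorine delivered: 1160 g × 0.896 = 1039 g as Cl₂.
(a) Concentration rise: 1039 g / 1,920,000 L = 0.5413 mg/L = 0.54 ppm.
(a) Final FC: 1.1 + 0.54 = 1.64 ppm.

(b) Hardness to add: (167 − 130) = 37 mg/L as CaCO₃ × 504,000 L = 18,650 g as CaCO₃.
(b) Moles of Ca²⁺ (1 mol Ca²⁺ ≡ 1 mol CaCO₃): 18,650 / 100.1 g/mol = 186.3 mol.
(b) Mass of CaCl₂: 186.3 × 111 = 20,680 g.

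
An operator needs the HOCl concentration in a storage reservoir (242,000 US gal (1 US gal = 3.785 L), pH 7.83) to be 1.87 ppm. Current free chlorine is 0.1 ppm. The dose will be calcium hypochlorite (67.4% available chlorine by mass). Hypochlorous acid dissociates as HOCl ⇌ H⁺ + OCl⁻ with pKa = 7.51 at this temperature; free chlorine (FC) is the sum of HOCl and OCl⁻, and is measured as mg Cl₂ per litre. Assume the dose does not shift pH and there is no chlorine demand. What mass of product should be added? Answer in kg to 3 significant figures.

Volume: 242,000 US gal × 3.785 L/gal = 915,970 L.
[OCl⁻]/[HOCl] = 10^(pH − pKa) = 10^(7.83 − 7.51) = 2.089; fraction as HOCl = 1/(1 + 2.089) = 0.3237.
Free chlorine required for 1.87 ppm HOCl: 1.87 / 0.3237 = 5.777 ppm.
FC to add: 5.777 − 0.1 = 5.677 mg/L as Cl₂.
Cl₂ equivalent: 5.677 mg/L × 915,970 L = 5200 g.
Product at 67.4% available Cl: 5200 / 0.674 = 7715 g.

7.72 kg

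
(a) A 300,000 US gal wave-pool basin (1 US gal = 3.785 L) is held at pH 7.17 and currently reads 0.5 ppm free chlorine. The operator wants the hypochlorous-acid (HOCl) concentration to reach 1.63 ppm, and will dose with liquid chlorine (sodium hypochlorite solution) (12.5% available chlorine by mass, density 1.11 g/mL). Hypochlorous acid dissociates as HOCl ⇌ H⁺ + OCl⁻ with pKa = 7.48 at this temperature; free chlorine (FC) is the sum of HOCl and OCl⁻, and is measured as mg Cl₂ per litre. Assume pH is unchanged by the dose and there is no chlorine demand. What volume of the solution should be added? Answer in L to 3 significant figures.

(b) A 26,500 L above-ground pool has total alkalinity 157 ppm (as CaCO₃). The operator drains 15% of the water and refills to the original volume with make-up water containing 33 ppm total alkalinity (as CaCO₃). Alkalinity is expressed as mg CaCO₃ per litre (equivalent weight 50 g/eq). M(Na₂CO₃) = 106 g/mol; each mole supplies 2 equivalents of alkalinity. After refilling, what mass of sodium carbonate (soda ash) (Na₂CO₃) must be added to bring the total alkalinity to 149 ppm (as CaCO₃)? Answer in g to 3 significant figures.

(a) 15.8 L; (b) 298 g

(a) Volume: 300,000 US gal × 3.785 L/gal = 1,135,500 L.
(a) [OCl⁻]/[HOCl] = 10^(pH − pKa) = 10^(7.17 − 7.48) = 0.4898; fraction as HOCl = 1/(1 + 0.4898) = 0.6712.
(a) Free chlorine required for 1.63 ppm HOCl: 1.63 / 0.6712 = 2.428 ppm.
(a) FC to add: 2.428 − 0.5 = 1.928 mg/L as Cl₂.
(a) Cl₂ equivalent: 1.928 mg/L × 1,135,500 L = 2190 g.
(a) Product at 12.5% available Cl: 2190 / 0.125 = 17,520 g.
(a) Volume: 17,520 g ÷ 1.11 g/mL = 15,780 mL.

(b) After draining 15% and refilling: 157 × 0.85 + 33 × 0.15 = 138.4 ppm.
(b) Deficit to target: 149 − 138.4 = 10.6 mg/L.
(b) As CaCO₃: 10.6 mg/L × 26,500 L = 280.9 g; ÷ 50 g/eq ÷ 2 = 2.809 mol Na₂CO₃.
(b) Mass: 2.809 × 106 = 297.8 g.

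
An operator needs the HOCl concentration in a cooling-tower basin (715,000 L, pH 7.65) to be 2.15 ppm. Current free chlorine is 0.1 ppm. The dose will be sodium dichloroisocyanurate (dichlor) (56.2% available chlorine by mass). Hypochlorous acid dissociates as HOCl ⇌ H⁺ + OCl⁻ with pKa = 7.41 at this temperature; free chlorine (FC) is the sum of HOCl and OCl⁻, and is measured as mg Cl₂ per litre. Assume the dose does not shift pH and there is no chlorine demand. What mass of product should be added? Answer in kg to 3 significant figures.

7.36 kg

[OCl⁻]/[HOCl] = 10^(pH − pKa) = 10^(7.65 − 7.41) = 1.738; fraction as HOCl = 1/(1 + 1.738) = 0.3653.
Free chlorine required for 2.15 ppm HOCl: 2.15 / 0.3653 = 5.886 ppm.
FC to add: 5.886 − 0.1 = 5.786 mg/L as Cl₂.
Cl₂ equivalent: 5.786 mg/L × 715,000 L = 4137 g.
Product at 56.2% available Cl: 4137 / 0.562 = 7362 g.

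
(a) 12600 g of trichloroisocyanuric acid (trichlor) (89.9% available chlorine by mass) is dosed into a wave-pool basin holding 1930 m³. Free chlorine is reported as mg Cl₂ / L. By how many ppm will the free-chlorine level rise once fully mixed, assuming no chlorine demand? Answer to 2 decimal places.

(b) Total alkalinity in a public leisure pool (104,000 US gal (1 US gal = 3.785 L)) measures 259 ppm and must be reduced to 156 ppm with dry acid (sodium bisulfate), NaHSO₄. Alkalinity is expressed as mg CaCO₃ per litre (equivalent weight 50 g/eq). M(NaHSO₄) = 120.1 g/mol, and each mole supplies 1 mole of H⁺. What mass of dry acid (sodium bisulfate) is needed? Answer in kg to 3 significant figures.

(a) 5.87 ppm; (b) 97.4 kg

(a) Volume: 1930 m³ = 1,930,000 L.
(a) Available chlorine delivered: 12,600 g × 0.899 = 11,330 g as Cl₂.
(a) Concentration rise: 11,330 g / 1,930,000 L = 5.869 mg/L = 5.87 ppm.

(b) Volume: 104,000 US gal × 3.785 L/gal = 393,640 L.
(b) Alkalinity to neutralize: (259 − 156) = 103 mg/L as CaCO₃ × 393,640 L = 40,540 g as CaCO₃.
(b) Equivalents of H⁺ required: 40,540 ÷ 50 g/eq = 810.9 eq = 810.9 mol NaHSO₄.
(b) Mass of NaHSO₄: 810.9 × 120.1 = 97,390 g.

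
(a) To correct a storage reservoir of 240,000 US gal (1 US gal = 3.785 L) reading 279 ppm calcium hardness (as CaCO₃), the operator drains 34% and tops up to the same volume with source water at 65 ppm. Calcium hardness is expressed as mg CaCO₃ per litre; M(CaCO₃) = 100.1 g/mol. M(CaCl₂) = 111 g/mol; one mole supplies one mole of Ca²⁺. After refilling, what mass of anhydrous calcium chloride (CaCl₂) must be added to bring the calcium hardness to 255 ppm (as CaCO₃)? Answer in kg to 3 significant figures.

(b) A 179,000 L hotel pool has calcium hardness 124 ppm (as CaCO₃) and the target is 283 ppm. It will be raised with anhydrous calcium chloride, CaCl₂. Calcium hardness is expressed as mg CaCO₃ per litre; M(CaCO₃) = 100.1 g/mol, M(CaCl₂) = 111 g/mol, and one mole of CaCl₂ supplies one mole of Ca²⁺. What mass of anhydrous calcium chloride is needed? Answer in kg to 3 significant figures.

(a) Volume: 240,000 US gal × 3.785 L/gal = 908,400 L.
(a) After draining 34% and refilling: 279 × 0.66 + 65 × 0.34 = 206.24 ppm.
(a) Deficit to target: 255 − 206.24 = 48.76 mg/L.
(a) As CaCO₃: 48.76 mg/L × 908,400 L = 44,290 g; ÷ 100.1 = 442.5 mol Ca²⁺.
(a) Mass: 442.5 × 111 = 49,120 g.

(b) Hardness to add: (283 − 124) = 159 mg/L as CaCO₃ × 179,000 L = 28,460 g as CaCO₃.
(b) Moles of Ca²⁺ (1 mol Ca²⁺ ≡ 1 mol CaCO₃): 28,460 / 100.1 g/mol = 284.3 mol.
(b) Mass of CaCl₂: 284.3 × 111 = 31,560 g.

(a) 49.1 kg; (b) 31.6 kg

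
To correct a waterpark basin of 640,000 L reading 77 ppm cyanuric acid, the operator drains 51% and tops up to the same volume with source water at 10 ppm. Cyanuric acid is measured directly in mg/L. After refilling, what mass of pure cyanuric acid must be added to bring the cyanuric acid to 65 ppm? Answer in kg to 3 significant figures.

14.2 kg

After draining 51% and refilling: 77 × 0.49 + 10 × 0.51 = 42.83 ppm.
Deficit to target: 65 − 42.83 = 22.17 mg/L.
Mass: 22.17 mg/L × 640,000 L = 14,190 g cyanuric acid.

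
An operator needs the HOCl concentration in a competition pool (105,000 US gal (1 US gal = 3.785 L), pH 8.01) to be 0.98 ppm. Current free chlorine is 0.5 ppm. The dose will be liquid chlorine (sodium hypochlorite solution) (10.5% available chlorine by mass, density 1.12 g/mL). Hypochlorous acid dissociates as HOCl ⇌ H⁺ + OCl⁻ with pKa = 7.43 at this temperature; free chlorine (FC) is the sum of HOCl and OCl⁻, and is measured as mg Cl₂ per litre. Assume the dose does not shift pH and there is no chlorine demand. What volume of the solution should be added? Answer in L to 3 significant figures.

14.2 L

Volume: 105,000 US gal × 3.785 L/gal = 397,425 L.
[OCl⁻]/[HOCl] = 10^(pH − pKa) = 10^(8.01 − 7.43) = 3.802; fraction as HOCl = 1/(1 + 3.802) = 0.2083.
Free chlorine required for 0.98 ppm HOCl: 0.98 / 0.2083 = 4.706 ppm.
FC to add: 4.706 − 0.5 = 4.206 mg/L as Cl₂.
Cl₂ equivalent: 4.206 mg/L × 397,425 L = 1672 g.
Product at 10.5% available Cl: 1672 / 0.105 = 15,920 g.
Volume: 15,920 g ÷ 1.12 g/mL = 14,210 mL.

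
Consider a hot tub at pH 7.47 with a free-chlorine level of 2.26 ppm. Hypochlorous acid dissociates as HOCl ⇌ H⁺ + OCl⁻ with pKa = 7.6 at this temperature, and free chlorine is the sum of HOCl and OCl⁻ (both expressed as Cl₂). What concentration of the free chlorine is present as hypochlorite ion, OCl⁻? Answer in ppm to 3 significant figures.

0.962 ppm

[OCl⁻]/[HOCl] = 10^(pH − pKa) = 10^(7.47 − 7.6) = 10^-0.13 = 0.7413.
Fraction as HOCl = 1 / (1 + 0.7413) = 0.5743.
OCl⁻ = (1 − 0.5743) × 2.26 ppm = 0.9621 ppm.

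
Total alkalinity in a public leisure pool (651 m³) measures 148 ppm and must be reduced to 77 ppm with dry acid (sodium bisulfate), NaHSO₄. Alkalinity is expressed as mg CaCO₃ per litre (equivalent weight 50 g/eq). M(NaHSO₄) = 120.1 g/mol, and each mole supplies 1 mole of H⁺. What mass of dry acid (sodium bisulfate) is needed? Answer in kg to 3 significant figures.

Volume: 651 m³ = 651,000 L.
Alkalinity to neutralize: (148 − 77) = 71 mg/L as CaCO₃ × 651,000 L = 46,220 g as CaCO₃.
Equivalents of H⁺ required: 46,220 ÷ 50 g/eq = 924.4 eq = 924.4 mol NaHSO₄.
Mass of NaHSO₄: 924.4 × 120.1 = 111,000 g.

111 kg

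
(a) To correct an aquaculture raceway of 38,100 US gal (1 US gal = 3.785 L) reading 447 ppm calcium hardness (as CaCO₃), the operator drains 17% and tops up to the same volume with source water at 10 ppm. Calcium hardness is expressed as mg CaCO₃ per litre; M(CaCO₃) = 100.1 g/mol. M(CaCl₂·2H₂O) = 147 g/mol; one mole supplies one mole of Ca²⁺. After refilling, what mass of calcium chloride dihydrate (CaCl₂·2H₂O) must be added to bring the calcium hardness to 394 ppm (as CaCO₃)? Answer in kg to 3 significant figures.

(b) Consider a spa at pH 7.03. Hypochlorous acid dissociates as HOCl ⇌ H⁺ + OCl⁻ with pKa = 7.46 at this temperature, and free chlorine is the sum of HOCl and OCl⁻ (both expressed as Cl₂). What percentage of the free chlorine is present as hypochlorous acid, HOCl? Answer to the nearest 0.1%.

(a) Volume: 38,100 US gal × 3.785 L/gal = 144,208 L.
(a) After draining 17% and refilling: 447 × 0.83 + 10 × 0.17 = 372.71 ppm.
(a) Deficit to target: 394 − 372.71 = 21.29 mg/L.
(a) As CaCO₃: 21.29 mg/L × 144,208 L = 3070 g; ÷ 100.1 = 30.67 mol Ca²⁺.
(a) Mass: 30.67 × 147 = 4509 g.

(b) [OCl⁻]/[HOCl] = 10^(pH − pKa) = 10^(7.03 − 7.46) = 10^-0.43 = 0.3715.
(b) Fraction as HOCl = 1 / (1 + 0.3715) = 0.7291.

(a) 4.51 kg; (b) 72.9%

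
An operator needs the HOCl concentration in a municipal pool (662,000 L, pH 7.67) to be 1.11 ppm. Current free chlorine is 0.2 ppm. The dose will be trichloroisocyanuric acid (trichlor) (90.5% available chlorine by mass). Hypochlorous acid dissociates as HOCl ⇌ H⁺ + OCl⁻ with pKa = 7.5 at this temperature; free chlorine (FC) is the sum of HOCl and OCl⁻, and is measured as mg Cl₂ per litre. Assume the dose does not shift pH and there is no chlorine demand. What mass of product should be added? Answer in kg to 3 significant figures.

[OCl⁻]/[HOCl] = 10^(pH − pKa) = 10^(7.67 − 7.5) = 1.479; fraction as HOCl = 1/(1 + 1.479) = 0.4034.
Free chlorine required for 1.11 ppm HOCl: 1.11 / 0.4034 = 2.752 ppm.
FC to add: 2.752 − 0.2 = 2.552 mg/L as Cl₂.
Cl₂ equivalent: 2.552 mg/L × 662,000 L = 1689 g.
Product at 90.5% available Cl: 1689 / 0.905 = 1867 g.

1.87 kg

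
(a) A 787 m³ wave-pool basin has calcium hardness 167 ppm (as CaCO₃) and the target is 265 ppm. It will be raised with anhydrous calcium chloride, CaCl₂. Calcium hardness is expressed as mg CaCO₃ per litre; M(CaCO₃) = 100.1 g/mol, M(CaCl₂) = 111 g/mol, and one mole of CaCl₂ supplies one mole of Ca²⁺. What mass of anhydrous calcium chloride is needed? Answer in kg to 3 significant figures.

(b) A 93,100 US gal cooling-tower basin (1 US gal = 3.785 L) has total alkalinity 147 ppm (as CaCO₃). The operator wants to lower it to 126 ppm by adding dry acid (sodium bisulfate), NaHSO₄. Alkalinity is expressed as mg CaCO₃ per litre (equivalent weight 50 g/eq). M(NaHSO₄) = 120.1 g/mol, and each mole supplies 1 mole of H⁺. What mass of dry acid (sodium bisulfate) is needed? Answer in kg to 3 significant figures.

(a) 85.5 kg; (b) 17.8 kg

(a) Volume: 787 m³ = 787,000 L.
(a) Hardness to add: (265 − 167) = 98 mg/L as CaCO₃ × 787,000 L = 77,130 g as CaCO₃.
(a) Moles of Ca²⁺ (1 mol Ca²⁺ ≡ 1 mol CaCO₃): 77,130 / 100.1 g/mol = 770.5 mol.
(a) Mass of CaCl₂: 770.5 × 111 = 85,520 g.

(b) Volume: 93,100 US gal × 3.785 L/gal = 352,384 L.
(b) Alkalinity to neutralize: (147 − 126) = 21 mg/L as CaCO₃ × 352,384 L = 7400 g as CaCO₃.
(b) Equivalents of H⁺ required: 7400 ÷ 50 g/eq = 148 eq = 148 mol NaHSO₄.
(b) Mass of NaHSO₄: 148 × 120.1 = 17,770 g.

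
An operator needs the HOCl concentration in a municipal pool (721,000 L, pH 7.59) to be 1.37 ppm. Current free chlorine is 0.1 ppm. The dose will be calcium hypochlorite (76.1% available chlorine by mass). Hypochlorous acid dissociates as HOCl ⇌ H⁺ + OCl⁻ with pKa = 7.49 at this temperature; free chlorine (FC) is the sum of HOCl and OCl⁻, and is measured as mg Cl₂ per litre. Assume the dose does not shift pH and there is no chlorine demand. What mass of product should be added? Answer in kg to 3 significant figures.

[OCl⁻]/[HOCl] = 10^(pH − pKa) = 10^(7.59 − 7.49) = 1.259; fraction as HOCl = 1/(1 + 1.259) = 0.4427.
Free chlorine required for 1.37 ppm HOCl: 1.37 / 0.4427 = 3.095 ppm.
FC to add: 3.095 − 0.1 = 2.995 mg/L as Cl₂.
Cl₂ equivalent: 2.995 mg/L × 721,000 L = 2159 g.
Product at 76.1% available Cl: 2159 / 0.761 = 2837 g.

2.84 kg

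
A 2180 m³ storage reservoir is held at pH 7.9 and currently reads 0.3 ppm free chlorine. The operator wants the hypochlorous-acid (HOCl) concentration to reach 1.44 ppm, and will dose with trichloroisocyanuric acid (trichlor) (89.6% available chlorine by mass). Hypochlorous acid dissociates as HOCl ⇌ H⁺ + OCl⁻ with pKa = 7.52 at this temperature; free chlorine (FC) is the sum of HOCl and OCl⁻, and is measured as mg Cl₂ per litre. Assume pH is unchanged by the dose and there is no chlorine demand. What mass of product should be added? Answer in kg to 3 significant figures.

Volume: 2180 m³ = 2,180,000 L.
[OCl⁻]/[HOCl] = 10^(pH − pKa) = 10^(7.9 − 7.52) = 2.399; fraction as HOCl = 1/(1 + 2.399) = 0.2942.
Free chlorine required for 1.44 ppm HOCl: 1.44 / 0.2942 = 4.894 ppm.
FC to add: 4.894 − 0.3 = 4.594 mg/L as Cl₂.
Cl₂ equivalent: 4.594 mg/L × 2,180,000 L = 10,020 g.
Product at 89.6% available Cl: 10,020 / 0.896 = 11,180 g.

11.2 kg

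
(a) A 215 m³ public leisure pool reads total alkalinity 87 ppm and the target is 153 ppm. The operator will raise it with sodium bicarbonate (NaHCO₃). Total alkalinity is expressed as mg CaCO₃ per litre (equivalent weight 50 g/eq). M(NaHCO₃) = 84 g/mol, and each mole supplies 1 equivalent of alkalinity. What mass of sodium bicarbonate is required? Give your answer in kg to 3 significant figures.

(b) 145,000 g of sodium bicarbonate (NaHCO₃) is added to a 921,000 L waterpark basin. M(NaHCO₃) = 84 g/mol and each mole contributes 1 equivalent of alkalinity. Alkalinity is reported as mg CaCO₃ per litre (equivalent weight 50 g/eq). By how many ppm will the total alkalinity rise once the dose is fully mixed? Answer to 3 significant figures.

(a) 23.8 kg; (b) 93.7 ppm

(a) Volume: 215 m³ = 215,000 L.
(a) Alkalinity to add: (153 − 87) = 66 mg/L as CaCO₃ × 215,000 L = 14,190 g as CaCO₃.
(a) Equivalents: 14,190 g ÷ 50 g/eq = 283.8 eq.
(a) NaHCO₃ supplies 1 eq per mole → 283.8 mol.
(a) Mass: 283.8 mol × 84 g/mol = 23,840 g.

(b) Moles of NaHCO₃: 145,000 g ÷ 84 g/mol = 1726 mol → 1726 eq of alkalinity.
(b) As CaCO₃: 1726 eq × 50 g/eq = 86,310 g.
(b) Rise: 86,310 g / 921,000 L × 1000 = 93.71 mg/L.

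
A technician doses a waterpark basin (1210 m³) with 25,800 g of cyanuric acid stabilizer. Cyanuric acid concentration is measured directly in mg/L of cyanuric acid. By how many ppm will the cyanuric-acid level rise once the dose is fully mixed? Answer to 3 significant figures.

Volume: 1210 m³ = 1,210,000 L.
Rise: 25,800 g / 1,210,000 L × 1000 = 21.32 mg/L.

21.3 ppm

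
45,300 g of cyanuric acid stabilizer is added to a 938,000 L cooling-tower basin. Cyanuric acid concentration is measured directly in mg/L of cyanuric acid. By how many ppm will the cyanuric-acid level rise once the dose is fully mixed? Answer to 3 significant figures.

48.3 ppm

Rise: 45,300 g / 938,000 L × 1000 = 48.29 mg/L.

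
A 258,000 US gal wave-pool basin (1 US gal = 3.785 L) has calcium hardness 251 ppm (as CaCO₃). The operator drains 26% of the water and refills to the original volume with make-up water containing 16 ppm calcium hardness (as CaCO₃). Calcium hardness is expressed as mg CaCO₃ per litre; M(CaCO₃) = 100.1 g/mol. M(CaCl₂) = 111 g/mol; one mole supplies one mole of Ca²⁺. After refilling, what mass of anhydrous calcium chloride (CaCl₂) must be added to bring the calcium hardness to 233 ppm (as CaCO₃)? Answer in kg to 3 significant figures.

46.7 kg

Volume: 258,000 US gal × 3.785 L/gal = 976,530 L.
After draining 26% and refilling: 251 × 0.74 + 16 × 0.26 = 189.9 ppm.
Deficit to target: 233 − 189.9 = 43.1 mg/L.
As CaCO₃: 43.1 mg/L × 976,530 L = 42,090 g; ÷ 100.1 = 420.5 mol Ca²⁺.
Mass: 420.5 × 111 = 46,670 g.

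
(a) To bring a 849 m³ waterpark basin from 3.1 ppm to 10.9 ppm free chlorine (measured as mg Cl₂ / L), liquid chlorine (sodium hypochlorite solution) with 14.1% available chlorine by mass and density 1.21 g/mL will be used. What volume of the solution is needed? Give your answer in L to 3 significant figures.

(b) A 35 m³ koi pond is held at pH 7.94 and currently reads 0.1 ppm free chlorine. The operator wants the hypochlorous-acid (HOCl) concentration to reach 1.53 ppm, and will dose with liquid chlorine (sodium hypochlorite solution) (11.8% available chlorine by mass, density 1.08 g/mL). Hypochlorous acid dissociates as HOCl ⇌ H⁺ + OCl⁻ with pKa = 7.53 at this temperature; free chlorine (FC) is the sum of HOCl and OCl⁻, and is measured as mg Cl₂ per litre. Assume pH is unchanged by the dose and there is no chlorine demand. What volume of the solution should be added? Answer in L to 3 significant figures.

(a) Volume: 849 m³ = 849,000 L.
(a) Chlorine deficit: 10.9 − 3.1 = 7.8 ppm = 7.8 mg/L as Cl₂.
(a) Cl₂ equivalent needed: 7.8 mg/L × 849,000 L = 6,622,000 mg = 6622 g.
(a) Product at 14.1% available chlorine: 6622 / 0.141 = 46,970 g.
(a) Volume at density 1.21 g/mL: 46,970 g ÷ 1.21 g/mL = 38,810 mL.

(b) Volume: 35 m³ = 35,000 L.
(b) [OCl⁻]/[HOCl] = 10^(pH − pKa) = 10^(7.94 − 7.53) = 2.57; fraction as HOCl = 1/(1 + 2.57) = 0.2801.
(b) Free chlorine required for 1.53 ppm HOCl: 1.53 / 0.2801 = 5.463 ppm.
(b) FC to add: 5.463 − 0.1 = 5.363 mg/L as Cl₂.
(b) Cl₂ equivalent: 5.363 mg/L × 35,000 L = 187.7 g.
(b) Product at 11.8% available Cl: 187.7 / 0.118 = 1591 g.
(b) Volume: 1591 g ÷ 1.08 g/mL = 1473 mL.

(a) 38.8 L; (b) 1.47 L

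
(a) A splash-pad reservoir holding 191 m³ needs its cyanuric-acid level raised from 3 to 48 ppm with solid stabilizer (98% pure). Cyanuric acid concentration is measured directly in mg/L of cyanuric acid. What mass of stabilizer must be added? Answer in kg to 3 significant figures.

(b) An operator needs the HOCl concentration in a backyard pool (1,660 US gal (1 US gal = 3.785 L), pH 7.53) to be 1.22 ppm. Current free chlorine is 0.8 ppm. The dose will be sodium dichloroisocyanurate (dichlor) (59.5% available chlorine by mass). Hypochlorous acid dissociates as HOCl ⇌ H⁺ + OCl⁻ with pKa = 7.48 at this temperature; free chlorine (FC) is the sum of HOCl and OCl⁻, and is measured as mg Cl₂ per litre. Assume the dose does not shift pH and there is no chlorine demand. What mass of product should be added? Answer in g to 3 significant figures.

(a) Volume: 191 m³ = 191,000 L.
(a) CYA to add: (48 − 3) = 45 mg/L × 191,000 L = 8595 g cyanuric acid.
(a) At 98% purity: 8595 / 0.98 = 8770 g product.

(b) Volume: 1,660 US gal × 3.785 L/gal = 6,283 L.
(b) [OCl⁻]/[HOCl] = 10^(pH − pKa) = 10^(7.53 − 7.48) = 1.122; fraction as HOCl = 1/(1 + 1.122) = 0.4712.
(b) Free chlorine required for 1.22 ppm HOCl: 1.22 / 0.4712 = 2.589 ppm.
(b) FC to add: 2.589 − 0.8 = 1.789 mg/L as Cl₂.
(b) Cl₂ equivalent: 1.789 mg/L × 6,283 L = 11.24 g.
(b) Product at 59.5% available Cl: 11.24 / 0.595 = 18.89 g.

(a) 8.77 kg; (b) 18.9 g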